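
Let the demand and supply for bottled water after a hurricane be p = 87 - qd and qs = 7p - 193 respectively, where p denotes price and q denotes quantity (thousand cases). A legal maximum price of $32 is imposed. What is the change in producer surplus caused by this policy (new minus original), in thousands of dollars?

-124.5

Rearranging demand gives qd = 87 - p. In a free market, 87 - p = 7p - 193 gives the equilibrium p* = 35, q* = 52.
Since 32 < 35, the ceiling is binding.
At p = 32: qd = 87 - 32 = 55 and qs = 7·32 - 193 = 31.
Producer surplus without the control is ½ · (35 - 193/7) · 52 = 1352/7.
With the ceiling, producers sell 31 units at 32, so PS = ½ · (32 - 193/7) · 31 = 961/14.
Change in producer surplus = 961/14 - 1352/7 = -124.5.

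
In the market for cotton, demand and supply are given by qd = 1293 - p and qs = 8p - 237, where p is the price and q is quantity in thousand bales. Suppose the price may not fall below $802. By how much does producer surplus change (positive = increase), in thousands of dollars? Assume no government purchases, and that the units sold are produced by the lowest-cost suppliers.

Without the control the market clears where 1293 - p = 8p - 237, i.e. p* = 170 and q* = 1123.
The floor of 802 is above the equilibrium price 170, so it binds.
At p = 802: qd = 1293 - 802 = 491 and qs = 8·802 - 237 = 6179.
Producer surplus without the control is ½ · (170 - 29.625) · 1123 = 78820.5625.
With the floor, 491 units are sold at 802. The supply price at q = 491 is 91, so PS = ½ · [(802 - 29.625) + (802 - 91)] · 491 = 364168.5625.
Change in producer surplus = 364168.5625 - 78820.5625 = 285348.

285348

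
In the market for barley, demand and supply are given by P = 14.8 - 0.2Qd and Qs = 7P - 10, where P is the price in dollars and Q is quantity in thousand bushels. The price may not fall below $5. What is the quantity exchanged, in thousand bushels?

Rearranging demand gives Qd = 74 - 5P. Without the control the market clears where 74 - 5P = 7P - 10, i.e. P* = 7 and Q* = 39.
The floor of 5 is below the equilibrium price 7, so it is not binding; the market clears at P* = 7, Q* = 39.

39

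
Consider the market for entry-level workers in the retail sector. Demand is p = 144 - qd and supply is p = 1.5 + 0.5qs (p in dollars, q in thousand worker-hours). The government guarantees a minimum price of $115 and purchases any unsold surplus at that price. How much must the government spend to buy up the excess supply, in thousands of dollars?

22770

Rearranging demand gives qd = 144 - p; rearranging supply gives qs = 2p - 3. Setting quantity demanded equal to quantity supplied, 144 - p = 2p - 3, gives p* = 49 and q* = 95.
Since 115 > 49, the floor is binding.
At p = 115: qd = 144 - 115 = 29 and qs = 2·115 - 3 = 227.
Surplus = qs - qd = 198.
Government expenditure = surplus × support price = 198 × 115 = 22770.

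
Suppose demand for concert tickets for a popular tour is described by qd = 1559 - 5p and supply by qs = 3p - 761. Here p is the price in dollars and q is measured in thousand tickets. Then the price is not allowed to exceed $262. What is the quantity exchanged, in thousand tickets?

Without the control the market clears where 1559 - 5p = 3p - 761, i.e. p* = 290 and q* = 109.
The ceiling of 262 is below the equilibrium price 290, so it binds.
At p = 262: qd = 1559 - 5·262 = 249 and qs = 3·262 - 761 = 25.
The quantity actually transacted is the short side, supply: 25.

25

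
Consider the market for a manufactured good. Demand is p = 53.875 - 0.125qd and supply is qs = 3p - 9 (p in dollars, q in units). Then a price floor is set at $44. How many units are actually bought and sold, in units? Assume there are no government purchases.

79

Rearranging demand gives qd = 431 - 8p. In a free market, 431 - 8p = 3p - 9 gives the equilibrium p* = 40, q* = 111.
The floor of 44 is above the equilibrium price 40, so it binds.
At p = 44: qd = 431 - 8·44 = 79 and qs = 3·44 - 9 = 123.
The quantity actually transacted is the short side, demand: 79.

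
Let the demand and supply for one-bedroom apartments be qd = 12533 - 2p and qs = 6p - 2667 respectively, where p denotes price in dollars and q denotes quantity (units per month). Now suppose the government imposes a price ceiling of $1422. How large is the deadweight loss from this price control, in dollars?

Without the control the market clears where 12533 - 2p = 6p - 2667, i.e. p* = 1900 and q* = 8733.
The ceiling of 1422 is below the equilibrium price 1900, so it binds.
At p = 1422: qd = 12533 - 2·1422 = 9689 and qs = 6·1422 - 2667 = 5865.
Quantity traded falls to 5865. At q = 5865 the demand price is (12533 - 5865)/2 = 3334 and the supply price is (2667 + 5865)/6 = 1422.
Deadweight loss = ½ · (3334 - 1422) · (8733 - 5865) = ½ · 1912 · 2868 = 2741808.

2741808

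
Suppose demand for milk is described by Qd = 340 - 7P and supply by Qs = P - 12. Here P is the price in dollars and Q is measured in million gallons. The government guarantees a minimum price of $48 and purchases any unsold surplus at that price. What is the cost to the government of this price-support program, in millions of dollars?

1536

In a free market, 340 - 7P = P - 12 gives the equilibrium P* = 44, Q* = 32.
The floor of 48 is above the equilibrium price 44, so it binds.
At P = 48: Qd = 340 - 7·48 = 4 and Qs = 48 - 12 = 36.
Surplus = Qs - Qd = 32.
Government expenditure = surplus × support price = 32 × 48 = 1536.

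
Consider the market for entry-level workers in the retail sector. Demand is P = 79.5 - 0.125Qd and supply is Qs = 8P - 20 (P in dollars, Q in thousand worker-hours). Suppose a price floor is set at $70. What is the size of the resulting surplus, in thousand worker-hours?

Rearranging demand gives Qd = 636 - 8P. In a free market, 636 - 8P = 8P - 20 gives the equilibrium P* = 41, Q* = 308.
Since 70 > 41, the floor is binding.
At P = 70: Qd = 636 - 8·70 = 76 and Qs = 8·70 - 20 = 540.
Surplus = Qs - Qd = 540 - 76 = 464.

464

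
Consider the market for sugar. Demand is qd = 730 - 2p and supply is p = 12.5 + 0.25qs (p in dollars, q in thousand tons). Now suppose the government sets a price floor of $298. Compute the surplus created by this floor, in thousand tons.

Rearranging supply gives qs = 4p - 50. Setting quantity demanded equal to quantity supplied, 730 - 2p = 4p - 50, gives p* = 130 and q* = 470.
Because the floor (298) lies above the market-clearing price, it is binding.
At p = 298: qd = 730 - 2·298 = 134 and qs = 4·298 - 50 = 1142.
Surplus = qs - qd = 1142 - 134 = 1008.

1008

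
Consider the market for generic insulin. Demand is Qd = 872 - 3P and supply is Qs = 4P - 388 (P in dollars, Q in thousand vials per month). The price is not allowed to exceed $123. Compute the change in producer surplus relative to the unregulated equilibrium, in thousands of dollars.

Setting quantity demanded equal to quantity supplied, 872 - 3P = 4P - 388, gives P* = 180 and Q* = 332.
Because the ceiling (123) lies below the market-clearing price, it is binding.
At P = 123: Qd = 872 - 3·123 = 503 and Qs = 4·123 - 388 = 104.
Producer surplus without the control is ½ · (180 - 97) · 332 = 13778.
With the ceiling, producers sell 104 units at 123, so PS = ½ · (123 - 97) · 104 = 1352.
Change in producer surplus = 1352 - 13778 = -12426.

-12426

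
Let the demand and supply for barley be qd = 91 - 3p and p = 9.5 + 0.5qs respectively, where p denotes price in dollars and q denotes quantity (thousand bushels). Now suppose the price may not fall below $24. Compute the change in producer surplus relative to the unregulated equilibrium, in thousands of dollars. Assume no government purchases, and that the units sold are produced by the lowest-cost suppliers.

Rearranging supply gives qs = 2p - 19. Equilibrium: 91 - 3p = 2p - 19, so 110 = 5p and p* = 22, q* = 25.
The floor of 24 is above the equilibrium price 22, so it binds.
At p = 24: qd = 91 - 3·24 = 19 and qs = 2·24 - 19 = 29.
Producer surplus without the control is ½ · (22 - 9.5) · 25 = 156.25.
With the floor, 19 units are sold at 24. The supply price at q = 19 is 19, so PS = ½ · [(24 - 9.5) + (24 - 19)] · 19 = 185.25.
Change in producer surplus = 185.25 - 156.25 = 29.

29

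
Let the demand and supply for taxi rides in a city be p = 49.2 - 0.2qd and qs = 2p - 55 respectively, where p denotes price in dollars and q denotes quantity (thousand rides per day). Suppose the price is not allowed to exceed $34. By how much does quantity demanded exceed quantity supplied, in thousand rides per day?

Rearranging demand gives qd = 246 - 5p. In a free market, 246 - 5p = 2p - 55 gives the equilibrium p* = 43, q* = 31.
The ceiling of 34 is below the equilibrium price 43, so it binds.
At p = 34: qd = 246 - 5·34 = 76 and qs = 2·34 - 55 = 13.
Shortage = qd - qs = 76 - 13 = 63.

63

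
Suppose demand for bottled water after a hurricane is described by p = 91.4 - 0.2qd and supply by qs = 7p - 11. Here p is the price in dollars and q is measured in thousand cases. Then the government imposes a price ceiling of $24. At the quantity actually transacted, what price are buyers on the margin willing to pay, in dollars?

60

Rearranging demand gives qd = 457 - 5p. Setting quantity demanded equal to quantity supplied, 457 - 5p = 7p - 11, gives p* = 39 and q* = 262.
The ceiling of 24 is below the equilibrium price 39, so it binds.
At p = 24: qd = 457 - 5·24 = 337 and qs = 7·24 - 11 = 157.
Only 157 units reach the market. On the demand curve, the marginal buyer's willingness to pay at q = 157 is (457 - 157)/5 = 60.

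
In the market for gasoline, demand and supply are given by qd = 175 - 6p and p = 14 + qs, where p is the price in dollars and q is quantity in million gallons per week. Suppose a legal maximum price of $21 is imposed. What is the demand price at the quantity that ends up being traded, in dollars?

28

Rearranging supply gives qs = p - 14. Without the control the market clears where 175 - 6p = p - 14, i.e. p* = 27 and q* = 13.
Because the ceiling (21) lies below the market-clearing price, it is binding.
At p = 21: qd = 175 - 6·21 = 49 and qs = 21 - 14 = 7.
Only 7 units reach the market. On the demand curve, the marginal buyer's willingness to pay at q = 7 is (175 - 7)/6 = 28.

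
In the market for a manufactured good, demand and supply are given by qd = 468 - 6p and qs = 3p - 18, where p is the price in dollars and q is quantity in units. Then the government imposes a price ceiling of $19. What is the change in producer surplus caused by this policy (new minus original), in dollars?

Setting quantity demanded equal to quantity supplied, 468 - 6p = 3p - 18, gives p* = 54 and q* = 144.
Since 19 < 54, the ceiling is binding.
At p = 19: qd = 468 - 6·19 = 354 and qs = 3·19 - 18 = 39.
Producer surplus without the control is ½ · (54 - 6) · 144 = 3456.
With the ceiling, producers sell 39 units at 19, so PS = ½ · (19 - 6) · 39 = 253.5.
Change in producer surplus = 253.5 - 3456 = -3202.5.

-3202.5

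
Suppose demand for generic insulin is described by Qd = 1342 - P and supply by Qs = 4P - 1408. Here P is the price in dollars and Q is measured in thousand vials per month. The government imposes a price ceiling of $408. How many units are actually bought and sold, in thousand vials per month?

In a free market, 1342 - P = 4P - 1408 gives the equilibrium P* = 550, Q* = 792.
The ceiling of 408 is below the equilibrium price 550, so it binds.
At P = 408: Qd = 1342 - 408 = 934 and Qs = 4·408 - 1408 = 224.
The quantity actually transacted is the short side, supply: 224.

224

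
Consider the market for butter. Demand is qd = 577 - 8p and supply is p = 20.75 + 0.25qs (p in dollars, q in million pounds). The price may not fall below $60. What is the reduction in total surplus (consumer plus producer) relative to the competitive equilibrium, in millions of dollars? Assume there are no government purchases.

Rearranging supply gives qs = 4p - 83. In a free market, 577 - 8p = 4p - 83 gives the equilibrium p* = 55, q* = 137.
The floor of 60 is above the equilibrium price 55, so it binds.
At p = 60: qd = 577 - 8·60 = 97 and qs = 4·60 - 83 = 157.
Quantity traded falls to 97. At q = 97 the demand price is (577 - 97)/8 = 60 and the supply price is (83 + 97)/4 = 45.
Deadweight loss = ½ · (60 - 45) · (137 - 97) = ½ · 15 · 40 = 300.

300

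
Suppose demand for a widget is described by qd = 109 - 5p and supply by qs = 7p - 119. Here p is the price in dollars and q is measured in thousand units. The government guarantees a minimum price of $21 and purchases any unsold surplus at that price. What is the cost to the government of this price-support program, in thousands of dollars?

In a free market, 109 - 5p = 7p - 119 gives the equilibrium p* = 19, q* = 14.
Because the floor (21) lies above the market-clearing price, it is binding.
At p = 21: qd = 109 - 5·21 = 4 and qs = 7·21 - 119 = 28.
Surplus = qs - qd = 24.
Government expenditure = surplus × support price = 24 × 21 = 504.

504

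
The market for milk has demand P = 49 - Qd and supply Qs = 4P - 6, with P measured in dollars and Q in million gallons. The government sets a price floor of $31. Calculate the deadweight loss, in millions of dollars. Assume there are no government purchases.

250

Rearranging demand gives Qd = 49 - P. Equilibrium: 49 - P = 4P - 6, so 55 = 5P and P* = 11, Q* = 38.
Since 31 > 11, the floor is binding.
At P = 31: Qd = 49 - 31 = 18 and Qs = 4·31 - 6 = 118.
Quantity traded falls to 18. At Q = 18 the demand price is 49 - 18 = 31 and the supply price is (6 + 18)/4 = 6.
Deadweight loss = ½ · (31 - 6) · (38 - 18) = ½ · 25 · 20 = 250.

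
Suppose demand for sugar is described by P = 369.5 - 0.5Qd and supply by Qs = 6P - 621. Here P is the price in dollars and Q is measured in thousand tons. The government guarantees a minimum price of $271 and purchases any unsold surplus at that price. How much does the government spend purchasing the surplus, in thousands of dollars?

Rearranging demand gives Qd = 739 - 2P. Setting quantity demanded equal to quantity supplied, 739 - 2P = 6P - 621, gives P* = 170 and Q* = 399.
The floor of 271 is above the equilibrium price 170, so it binds.
At P = 271: Qd = 739 - 2·271 = 197 and Qs = 6·271 - 621 = 1005.
Surplus = Qs - Qd = 808.
Government expenditure = surplus × support price = 808 × 271 = 218968.

218968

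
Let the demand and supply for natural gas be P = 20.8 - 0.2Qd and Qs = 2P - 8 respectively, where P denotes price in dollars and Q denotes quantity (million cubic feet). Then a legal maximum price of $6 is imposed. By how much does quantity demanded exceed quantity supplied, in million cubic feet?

70

Rearranging demand gives Qd = 104 - 5P. Setting quantity demanded equal to quantity supplied, 104 - 5P = 2P - 8, gives P* = 16 and Q* = 24.
Since 6 < 16, the ceiling is binding.
At P = 6: Qd = 104 - 5·6 = 74 and Qs = 2·6 - 8 = 4.
Shortage = Qd - Qs = 74 - 4 = 70.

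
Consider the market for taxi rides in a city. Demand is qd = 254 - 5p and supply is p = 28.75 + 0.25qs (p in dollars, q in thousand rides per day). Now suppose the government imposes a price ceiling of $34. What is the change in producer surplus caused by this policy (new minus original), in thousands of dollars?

-245

Rearranging supply gives qs = 4p - 115. Equilibrium: 254 - 5p = 4p - 115, so 369 = 9p and p* = 41, q* = 49.
The ceiling of 34 is below the equilibrium price 41, so it binds.
At p = 34: qd = 254 - 5·34 = 84 and qs = 4·34 - 115 = 21.
Producer surplus without the control is ½ · (41 - 28.75) · 49 = 300.125.
With the ceiling, producers sell 21 units at 34, so PS = ½ · (34 - 28.75) · 21 = 55.125.
Change in producer surplus = 55.125 - 300.125 = -245.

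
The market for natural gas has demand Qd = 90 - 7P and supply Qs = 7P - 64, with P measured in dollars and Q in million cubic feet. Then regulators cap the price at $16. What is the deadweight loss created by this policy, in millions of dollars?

Setting quantity demanded equal to quantity supplied, 90 - 7P = 7P - 64, gives P* = 11 and Q* = 13.
The ceiling of 16 is above the equilibrium price 11, so it is not binding; the market clears at P* = 11, Q* = 13.
Since the control does not bind, no trades are prevented and deadweight loss is zero.

0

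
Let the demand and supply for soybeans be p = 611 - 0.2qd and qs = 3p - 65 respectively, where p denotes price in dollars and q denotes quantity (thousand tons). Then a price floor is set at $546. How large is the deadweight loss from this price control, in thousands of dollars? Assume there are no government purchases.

Rearranging demand gives qd = 3055 - 5p. Without the control the market clears where 3055 - 5p = 3p - 65, i.e. p* = 390 and q* = 1105.
The floor of 546 is above the equilibrium price 390, so it binds.
At p = 546: qd = 3055 - 5·546 = 325 and qs = 3·546 - 65 = 1573.
Quantity traded falls to 325. At q = 325 the demand price is (3055 - 325)/5 = 546 and the supply price is (65 + 325)/3 = 130.
Deadweight loss = ½ · (546 - 130) · (1105 - 325) = ½ · 416 · 780 = 162240.

162240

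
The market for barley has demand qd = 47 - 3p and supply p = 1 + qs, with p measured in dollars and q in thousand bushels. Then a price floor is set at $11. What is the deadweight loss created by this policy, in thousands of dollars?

Rearranging supply gives qs = p - 1. Without the control the market clears where 47 - 3p = p - 1, i.e. p* = 12 and q* = 11.
Since 11 is below p* = 12, the floor does not bind and the free-market outcome prevails.
Since the control does not bind, no trades are prevented and deadweight loss is zero.

0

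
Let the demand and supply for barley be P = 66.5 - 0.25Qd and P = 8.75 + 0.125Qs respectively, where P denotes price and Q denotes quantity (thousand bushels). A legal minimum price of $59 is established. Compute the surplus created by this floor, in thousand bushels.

372

Rearranging demand gives Qd = 266 - 4P; rearranging supply gives Qs = 8P - 70. Setting quantity demanded equal to quantity supplied, 266 - 4P = 8P - 70, gives P* = 28 and Q* = 154.
Since 59 > 28, the floor is binding.
At P = 59: Qd = 266 - 4·59 = 30 and Qs = 8·59 - 70 = 402.
Surplus = Qs - Qd = 402 - 30 = 372.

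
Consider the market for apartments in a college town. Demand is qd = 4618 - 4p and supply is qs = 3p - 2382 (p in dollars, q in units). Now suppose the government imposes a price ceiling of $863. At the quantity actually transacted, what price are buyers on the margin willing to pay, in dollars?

Setting quantity demanded equal to quantity supplied, 4618 - 4p = 3p - 2382, gives p* = 1000 and q* = 618.
Because the ceiling (863) lies below the market-clearing price, it is binding.
At p = 863: qd = 4618 - 4·863 = 1166 and qs = 3·863 - 2382 = 207.
Only 207 units reach the market. On the demand curve, the marginal buyer's willingness to pay at q = 207 is (4618 - 207)/4 = 1102.75.

1102.75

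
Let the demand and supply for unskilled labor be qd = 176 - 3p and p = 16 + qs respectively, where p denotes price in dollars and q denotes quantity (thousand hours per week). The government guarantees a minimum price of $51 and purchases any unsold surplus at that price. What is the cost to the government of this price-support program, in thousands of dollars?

Rearranging supply gives qs = p - 16. Without the control the market clears where 176 - 3p = p - 16, i.e. p* = 48 and q* = 32.
The floor of 51 is above the equilibrium price 48, so it binds.
At p = 51: qd = 176 - 3·51 = 23 and qs = 51 - 16 = 35.
Surplus = qs - qd = 12.
Government expenditure = surplus × support price = 12 × 51 = 612.

612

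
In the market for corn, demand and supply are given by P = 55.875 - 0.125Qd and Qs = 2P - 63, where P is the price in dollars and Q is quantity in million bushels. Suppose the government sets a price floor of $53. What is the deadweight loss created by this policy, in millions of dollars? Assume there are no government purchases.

80

Rearranging demand gives Qd = 447 - 8P. Setting quantity demanded equal to quantity supplied, 447 - 8P = 2P - 63, gives P* = 51 and Q* = 39.
The floor of 53 is above the equilibrium price 51, so it binds.
At P = 53: Qd = 447 - 8·53 = 23 and Qs = 2·53 - 63 = 43.
Quantity traded falls to 23. At Q = 23 the demand price is (447 - 23)/8 = 53 and the supply price is (63 + 23)/2 = 43.
Deadweight loss = ½ · (53 - 43) · (39 - 23) = ½ · 10 · 16 = 80.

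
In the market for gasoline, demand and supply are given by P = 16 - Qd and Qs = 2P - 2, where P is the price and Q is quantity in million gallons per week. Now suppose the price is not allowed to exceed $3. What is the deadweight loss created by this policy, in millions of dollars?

27

Rearranging demand gives Qd = 16 - P. In a free market, 16 - P = 2P - 2 gives the equilibrium P* = 6, Q* = 10.
The ceiling of 3 is below the equilibrium price 6, so it binds.
At P = 3: Qd = 16 - 3 = 13 and Qs = 2·3 - 2 = 4.
Quantity traded falls to 4. At Q = 4 the demand price is 16 - 4 = 12 and the supply price is (2 + 4)/2 = 3.
Deadweight loss = ½ · (12 - 3) · (10 - 4) = ½ · 9 · 6 = 27.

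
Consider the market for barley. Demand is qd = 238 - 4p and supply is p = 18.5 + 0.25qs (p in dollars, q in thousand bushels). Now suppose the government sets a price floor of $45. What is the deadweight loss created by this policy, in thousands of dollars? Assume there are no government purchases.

144

Rearranging supply gives qs = 4p - 74. Without the control the market clears where 238 - 4p = 4p - 74, i.e. p* = 39 and q* = 82.
Because the floor (45) lies above the market-clearing price, it is binding.
At p = 45: qd = 238 - 4·45 = 58 and qs = 4·45 - 74 = 106.
Quantity traded falls to 58. At q = 58 the demand price is (238 - 58)/4 = 45 and the supply price is (74 + 58)/4 = 33.
Deadweight loss = ½ · (45 - 33) · (82 - 58) = ½ · 12 · 24 = 144.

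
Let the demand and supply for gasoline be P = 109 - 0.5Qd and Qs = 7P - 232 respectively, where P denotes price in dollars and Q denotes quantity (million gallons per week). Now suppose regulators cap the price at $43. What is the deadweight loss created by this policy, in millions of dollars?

771.75

Rearranging demand gives Qd = 218 - 2P. In a free market, 218 - 2P = 7P - 232 gives the equilibrium P* = 50, Q* = 118.
The ceiling of 43 is below the equilibrium price 50, so it binds.
At P = 43: Qd = 218 - 2·43 = 132 and Qs = 7·43 - 232 = 69.
Quantity traded falls to 69. At Q = 69 the demand price is (218 - 69)/2 = 74.5 and the supply price is (232 + 69)/7 = 43.
Deadweight loss = ½ · (74.5 - 43) · (118 - 69) = ½ · 31.5 · 49 = 771.75.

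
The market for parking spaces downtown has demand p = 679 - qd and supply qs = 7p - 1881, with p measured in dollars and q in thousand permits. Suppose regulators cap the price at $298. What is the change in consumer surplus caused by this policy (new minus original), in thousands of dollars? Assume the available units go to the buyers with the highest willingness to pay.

-7348

Rearranging demand gives qd = 679 - p. In a free market, 679 - p = 7p - 1881 gives the equilibrium p* = 320, q* = 359.
Since 298 < 320, the ceiling is binding.
At p = 298: qd = 679 - 298 = 381 and qs = 7·298 - 1881 = 205.
Consumer surplus without the control is ½ · (679 - 320) · 359 = 64440.5.
With the ceiling, 205 units are sold at 298 (assume they go to the highest-value buyers). The demand price at q = 205 is 474, so CS = ½ · [(679 - 298) + (474 - 298)] · 205 = 57092.5.
Change in consumer surplus = 57092.5 - 64440.5 = -7348.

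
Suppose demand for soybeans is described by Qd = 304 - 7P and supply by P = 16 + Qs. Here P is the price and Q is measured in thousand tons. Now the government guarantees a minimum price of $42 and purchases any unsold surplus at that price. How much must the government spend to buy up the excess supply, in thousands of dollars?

672

Rearranging supply gives Qs = P - 16. Without the control the market clears where 304 - 7P = P - 16, i.e. P* = 40 and Q* = 24.
Since 42 > 40, the floor is binding.
At P = 42: Qd = 304 - 7·42 = 10 and Qs = 42 - 16 = 26.
Surplus = Qs - Qd = 16.
Government expenditure = surplus × support price = 16 × 42 = 672.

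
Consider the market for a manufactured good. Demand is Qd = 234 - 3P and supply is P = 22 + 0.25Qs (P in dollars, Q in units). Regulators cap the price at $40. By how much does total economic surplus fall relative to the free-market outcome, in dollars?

168

Rearranging supply gives Qs = 4P - 88. In a free market, 234 - 3P = 4P - 88 gives the equilibrium P* = 46, Q* = 96.
The ceiling of 40 is below the equilibrium price 46, so it binds.
At P = 40: Qd = 234 - 3·40 = 114 and Qs = 4·40 - 88 = 72.
Quantity traded falls to 72. At Q = 72 the demand price is (234 - 72)/3 = 54 and the supply price is (88 + 72)/4 = 40.
Deadweight loss = ½ · (54 - 40) · (96 - 72) = ½ · 14 · 24 = 168.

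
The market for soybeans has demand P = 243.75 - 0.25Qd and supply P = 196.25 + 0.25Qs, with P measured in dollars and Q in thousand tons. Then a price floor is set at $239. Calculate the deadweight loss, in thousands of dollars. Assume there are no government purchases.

Rearranging demand gives Qd = 975 - 4P; rearranging supply gives Qs = 4P - 785. Without the control the market clears where 975 - 4P = 4P - 785, i.e. P* = 220 and Q* = 95.
Because the floor (239) lies above the market-clearing price, it is binding.
At P = 239: Qd = 975 - 4·239 = 19 and Qs = 4·239 - 785 = 171.
Quantity traded falls to 19. At Q = 19 the demand price is (975 - 19)/4 = 239 and the supply price is (785 + 19)/4 = 201.
Deadweight loss = ½ · (239 - 201) · (95 - 19) = ½ · 38 · 76 = 1444.

1444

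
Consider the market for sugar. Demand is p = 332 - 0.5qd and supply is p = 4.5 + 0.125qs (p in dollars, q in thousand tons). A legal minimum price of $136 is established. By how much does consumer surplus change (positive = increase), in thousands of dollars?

Rearranging demand gives qd = 664 - 2p; rearranging supply gives qs = 8p - 36. Setting quantity demanded equal to quantity supplied, 664 - 2p = 8p - 36, gives p* = 70 and q* = 524.
Because the floor (136) lies above the market-clearing price, it is binding.
At p = 136: qd = 664 - 2·136 = 392 and qs = 8·136 - 36 = 1052.
Consumer surplus without the control is ½ · (332 - 70) · 524 = 68644.
With the floor, consumers buy 392 units at 136, so CS = ½ · (332 - 136) · 392 = 38416.
Change in consumer surplus = 38416 - 68644 = -30228.

-30228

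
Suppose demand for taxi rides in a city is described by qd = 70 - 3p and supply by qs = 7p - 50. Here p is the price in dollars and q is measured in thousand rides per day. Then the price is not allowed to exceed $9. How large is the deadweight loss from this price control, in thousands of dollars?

Equilibrium: 70 - 3p = 7p - 50, so 120 = 10p and p* = 12, q* = 34.
The ceiling of 9 is below the equilibrium price 12, so it binds.
At p = 9: qd = 70 - 3·9 = 43 and qs = 7·9 - 50 = 13.
Quantity traded falls to 13. At q = 13 the demand price is (70 - 13)/3 = 19 and the supply price is (50 + 13)/7 = 9.
Deadweight loss = ½ · (19 - 9) · (34 - 13) = ½ · 10 · 21 = 105.

105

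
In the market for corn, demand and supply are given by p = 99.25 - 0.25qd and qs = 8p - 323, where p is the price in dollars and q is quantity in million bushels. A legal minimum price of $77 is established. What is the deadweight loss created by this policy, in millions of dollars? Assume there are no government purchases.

867

Rearranging demand gives qd = 397 - 4p. Setting quantity demanded equal to quantity supplied, 397 - 4p = 8p - 323, gives p* = 60 and q* = 157.
Since 77 > 60, the floor is binding.
At p = 77: qd = 397 - 4·77 = 89 and qs = 8·77 - 323 = 293.
Quantity traded falls to 89. At q = 89 the demand price is (397 - 89)/4 = 77 and the supply price is (323 + 89)/8 = 51.5.
Deadweight loss = ½ · (77 - 51.5) · (157 - 89) = ½ · 25.5 · 68 = 867.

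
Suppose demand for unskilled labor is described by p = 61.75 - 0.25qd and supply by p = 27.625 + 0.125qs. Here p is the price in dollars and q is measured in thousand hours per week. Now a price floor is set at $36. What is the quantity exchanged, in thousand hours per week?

91

Rearranging demand gives qd = 247 - 4p; rearranging supply gives qs = 8p - 221. Setting quantity demanded equal to quantity supplied, 247 - 4p = 8p - 221, gives p* = 39 and q* = 91.
Since 36 is below p* = 39, the floor does not bind and the free-market outcome prevails.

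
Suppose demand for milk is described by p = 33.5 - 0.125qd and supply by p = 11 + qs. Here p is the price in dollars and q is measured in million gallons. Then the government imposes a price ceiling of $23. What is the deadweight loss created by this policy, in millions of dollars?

36

Rearranging demand gives qd = 268 - 8p; rearranging supply gives qs = p - 11. Setting quantity demanded equal to quantity supplied, 268 - 8p = p - 11, gives p* = 31 and q* = 20.
Because the ceiling (23) lies below the market-clearing price, it is binding.
At p = 23: qd = 268 - 8·23 = 84 and qs = 23 - 11 = 12.
Quantity traded falls to 12. At q = 12 the demand price is (268 - 12)/8 = 32 and the supply price is 11 + 12 = 23.
Deadweight loss = ½ · (32 - 23) · (20 - 12) = ½ · 9 · 8 = 36.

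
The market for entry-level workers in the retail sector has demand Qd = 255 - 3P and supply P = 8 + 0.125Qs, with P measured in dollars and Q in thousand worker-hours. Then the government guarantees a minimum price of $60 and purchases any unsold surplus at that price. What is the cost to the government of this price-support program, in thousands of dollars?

Rearranging supply gives Qs = 8P - 64. In a free market, 255 - 3P = 8P - 64 gives the equilibrium P* = 29, Q* = 168.
Since 60 > 29, the floor is binding.
At P = 60: Qd = 255 - 3·60 = 75 and Qs = 8·60 - 64 = 416.
Surplus = Qs - Qd = 341.
Government expenditure = surplus × support price = 341 × 60 = 20460.

20460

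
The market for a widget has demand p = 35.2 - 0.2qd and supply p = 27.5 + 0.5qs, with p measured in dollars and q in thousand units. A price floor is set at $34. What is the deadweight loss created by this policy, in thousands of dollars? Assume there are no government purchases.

8.75

Rearranging demand gives qd = 176 - 5p; rearranging supply gives qs = 2p - 55. In a free market, 176 - 5p = 2p - 55 gives the equilibrium p* = 33, q* = 11.
Because the floor (34) lies above the market-clearing price, it is binding.
At p = 34: qd = 176 - 5·34 = 6 and qs = 2·34 - 55 = 13.
Quantity traded falls to 6. At q = 6 the demand price is (176 - 6)/5 = 34 and the supply price is (55 + 6)/2 = 30.5.
Deadweight loss = ½ · (34 - 30.5) · (11 - 6) = ½ · 3.5 · 5 = 8.75.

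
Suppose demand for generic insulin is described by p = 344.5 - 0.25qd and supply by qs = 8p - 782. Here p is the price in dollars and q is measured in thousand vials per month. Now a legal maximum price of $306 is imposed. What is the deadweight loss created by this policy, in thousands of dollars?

0

Rearranging demand gives qd = 1378 - 4p. Setting quantity demanded equal to quantity supplied, 1378 - 4p = 8p - 782, gives p* = 180 and q* = 658.
Since 306 is above p* = 180, the ceiling does not bind and the free-market outcome prevails.
Since the control does not bind, no trades are prevented and deadweight loss is zero.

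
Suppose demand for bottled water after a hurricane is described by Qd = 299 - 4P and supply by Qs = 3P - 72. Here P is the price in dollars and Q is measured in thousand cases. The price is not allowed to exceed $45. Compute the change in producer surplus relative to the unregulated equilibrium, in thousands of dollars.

-600

Equilibrium: 299 - 4P = 3P - 72, so 371 = 7P and P* = 53, Q* = 87.
Since 45 < 53, the ceiling is binding.
At P = 45: Qd = 299 - 4·45 = 119 and Qs = 3·45 - 72 = 63.
Producer surplus without the control is ½ · (53 - 24) · 87 = 1261.5.
With the ceiling, producers sell 63 units at 45, so PS = ½ · (45 - 24) · 63 = 661.5.
Change in producer surplus = 661.5 - 1261.5 = -600.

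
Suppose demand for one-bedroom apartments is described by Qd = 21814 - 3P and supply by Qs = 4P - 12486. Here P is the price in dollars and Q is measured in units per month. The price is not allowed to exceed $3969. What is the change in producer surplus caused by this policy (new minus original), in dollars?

-4889612

Without the control the market clears where 21814 - 3P = 4P - 12486, i.e. P* = 4900 and Q* = 7114.
Since 3969 < 4900, the ceiling is binding.
At P = 3969: Qd = 21814 - 3·3969 = 9907 and Qs = 4·3969 - 12486 = 3390.
Producer surplus without the control is ½ · (4900 - 3121.5) · 7114 = 6326124.5.
With the ceiling, producers sell 3390 units at 3969, so PS = ½ · (3969 - 3121.5) · 3390 = 1436512.5.
Change in producer surplus = 1436512.5 - 6326124.5 = -4889612.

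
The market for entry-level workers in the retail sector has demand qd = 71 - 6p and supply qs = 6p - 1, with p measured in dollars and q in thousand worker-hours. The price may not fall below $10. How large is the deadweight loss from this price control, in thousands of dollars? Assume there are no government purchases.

Setting quantity demanded equal to quantity supplied, 71 - 6p = 6p - 1, gives p* = 6 and q* = 35.
Since 10 > 6, the floor is binding.
At p = 10: qd = 71 - 6·10 = 11 and qs = 6·10 - 1 = 59.
Quantity traded falls to 11. At q = 11 the demand price is (71 - 11)/6 = 10 and the supply price is (1 + 11)/6 = 2.
Deadweight loss = ½ · (10 - 2) · (35 - 11) = ½ · 8 · 24 = 96.

96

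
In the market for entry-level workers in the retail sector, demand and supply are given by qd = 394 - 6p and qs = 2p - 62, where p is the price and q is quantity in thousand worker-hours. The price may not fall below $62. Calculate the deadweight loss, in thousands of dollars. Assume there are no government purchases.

300

In a free market, 394 - 6p = 2p - 62 gives the equilibrium p* = 57, q* = 52.
Since 62 > 57, the floor is binding.
At p = 62: qd = 394 - 6·62 = 22 and qs = 2·62 - 62 = 62.
Quantity traded falls to 22. At q = 22 the demand price is (394 - 22)/6 = 62 and the supply price is (62 + 22)/2 = 42.
Deadweight loss = ½ · (62 - 42) · (52 - 22) = ½ · 20 · 30 = 300.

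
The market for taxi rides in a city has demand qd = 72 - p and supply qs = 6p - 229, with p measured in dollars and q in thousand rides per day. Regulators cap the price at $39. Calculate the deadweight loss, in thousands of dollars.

336

Equilibrium: 72 - p = 6p - 229, so 301 = 7p and p* = 43, q* = 29.
The ceiling of 39 is below the equilibrium price 43, so it binds.
At p = 39: qd = 72 - 39 = 33 and qs = 6·39 - 229 = 5.
Quantity traded falls to 5. At q = 5 the demand price is 72 - 5 = 67 and the supply price is (229 + 5)/6 = 39.
Deadweight loss = ½ · (67 - 39) · (29 - 5) = ½ · 28 · 24 = 336.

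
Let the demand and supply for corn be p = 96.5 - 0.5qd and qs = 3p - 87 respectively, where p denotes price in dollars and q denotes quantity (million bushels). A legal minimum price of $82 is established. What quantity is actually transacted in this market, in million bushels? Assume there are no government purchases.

29

Rearranging demand gives qd = 193 - 2p. Equilibrium: 193 - 2p = 3p - 87, so 280 = 5p and p* = 56, q* = 81.
Because the floor (82) lies above the market-clearing price, it is binding.
At p = 82: qd = 193 - 2·82 = 29 and qs = 3·82 - 87 = 159.
The quantity actually transacted is the short side, demand: 29.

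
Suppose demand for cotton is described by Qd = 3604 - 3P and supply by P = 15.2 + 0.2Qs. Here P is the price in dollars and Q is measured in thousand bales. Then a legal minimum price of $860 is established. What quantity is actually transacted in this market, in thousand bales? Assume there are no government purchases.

1024

Rearranging supply gives Qs = 5P - 76. Without the control the market clears where 3604 - 3P = 5P - 76, i.e. P* = 460 and Q* = 2224.
The floor of 860 is above the equilibrium price 460, so it binds.
At P = 860: Qd = 3604 - 3·860 = 1024 and Qs = 5·860 - 76 = 4224.
The quantity actually transacted is the short side, demand: 1024.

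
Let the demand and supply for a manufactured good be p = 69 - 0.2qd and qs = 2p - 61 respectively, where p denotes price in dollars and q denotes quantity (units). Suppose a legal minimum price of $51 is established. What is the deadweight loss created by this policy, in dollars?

Rearranging demand gives qd = 345 - 5p. Equilibrium: 345 - 5p = 2p - 61, so 406 = 7p and p* = 58, q* = 55.
Since 51 is below p* = 58, the floor does not bind and the free-market outcome prevails.
Since the control does not bind, no trades are prevented and deadweight loss is zero.

0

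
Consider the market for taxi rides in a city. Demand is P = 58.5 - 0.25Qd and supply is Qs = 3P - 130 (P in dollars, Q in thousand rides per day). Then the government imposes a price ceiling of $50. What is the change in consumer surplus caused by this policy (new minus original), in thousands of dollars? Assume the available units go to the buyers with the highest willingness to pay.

Rearranging demand gives Qd = 234 - 4P. Equilibrium: 234 - 4P = 3P - 130, so 364 = 7P and P* = 52, Q* = 26.
The ceiling of 50 is below the equilibrium price 52, so it binds.
At P = 50: Qd = 234 - 4·50 = 34 and Qs = 3·50 - 130 = 20.
Consumer surplus without the control is ½ · (58.5 - 52) · 26 = 84.5.
With the ceiling, 20 units are sold at 50 (assume they go to the highest-value buyers). The demand price at Q = 20 is 53.5, so CS = ½ · [(58.5 - 50) + (53.5 - 50)] · 20 = 120.
Change in consumer surplus = 120 - 84.5 = 35.5.

35.5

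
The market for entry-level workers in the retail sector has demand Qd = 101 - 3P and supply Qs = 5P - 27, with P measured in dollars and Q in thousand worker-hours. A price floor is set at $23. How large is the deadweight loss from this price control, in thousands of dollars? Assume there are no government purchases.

117.6

Without the control the market clears where 101 - 3P = 5P - 27, i.e. P* = 16 and Q* = 53.
The floor of 23 is above the equilibrium price 16, so it binds.
At P = 23: Qd = 101 - 3·23 = 32 and Qs = 5·23 - 27 = 88.
Quantity traded falls to 32. At Q = 32 the demand price is (101 - 32)/3 = 23 and the supply price is (27 + 32)/5 = 11.8.
Deadweight loss = ½ · (23 - 11.8) · (53 - 32) = ½ · 11.2 · 21 = 117.6.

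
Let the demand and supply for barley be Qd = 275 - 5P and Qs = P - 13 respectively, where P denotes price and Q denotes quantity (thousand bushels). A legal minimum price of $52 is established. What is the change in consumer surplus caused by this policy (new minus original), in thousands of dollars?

Without the control the market clears where 275 - 5P = P - 13, i.e. P* = 48 and Q* = 35.
Because the floor (52) lies above the market-clearing price, it is binding.
At P = 52: Qd = 275 - 5·52 = 15 and Qs = 52 - 13 = 39.
Consumer surplus without the control is ½ · (55 - 48) · 35 = 122.5.
With the floor, consumers buy 15 units at 52, so CS = ½ · (55 - 52) · 15 = 22.5.
Change in consumer surplus = 22.5 - 122.5 = -100.

-100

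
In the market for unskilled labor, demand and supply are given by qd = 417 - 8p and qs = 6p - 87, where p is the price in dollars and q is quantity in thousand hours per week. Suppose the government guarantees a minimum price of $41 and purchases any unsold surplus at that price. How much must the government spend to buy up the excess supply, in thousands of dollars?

2870

Equilibrium: 417 - 8p = 6p - 87, so 504 = 14p and p* = 36, q* = 129.
Since 41 > 36, the floor is binding.
At p = 41: qd = 417 - 8·41 = 89 and qs = 6·41 - 87 = 159.
Surplus = qs - qd = 70.
Government expenditure = surplus × support price = 70 × 41 = 2870.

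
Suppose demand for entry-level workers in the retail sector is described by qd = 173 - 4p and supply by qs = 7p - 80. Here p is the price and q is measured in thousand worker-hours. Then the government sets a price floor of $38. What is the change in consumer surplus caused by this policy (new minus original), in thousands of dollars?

-765

Setting quantity demanded equal to quantity supplied, 173 - 4p = 7p - 80, gives p* = 23 and q* = 81.
Since 38 > 23, the floor is binding.
At p = 38: qd = 173 - 4·38 = 21 and qs = 7·38 - 80 = 186.
Consumer surplus without the control is ½ · (43.25 - 23) · 81 = 820.125.
With the floor, consumers buy 21 units at 38, so CS = ½ · (43.25 - 38) · 21 = 55.125.
Change in consumer surplus = 55.125 - 820.125 = -765.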